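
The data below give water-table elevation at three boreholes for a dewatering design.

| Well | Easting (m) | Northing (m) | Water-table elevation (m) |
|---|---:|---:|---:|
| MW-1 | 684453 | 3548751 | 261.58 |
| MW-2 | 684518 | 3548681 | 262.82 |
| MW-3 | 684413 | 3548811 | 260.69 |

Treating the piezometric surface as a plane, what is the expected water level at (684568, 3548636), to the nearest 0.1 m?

263.7 m

Taking MW-1 as reference: MW-2−MW-1 = (65, -70, +1.24); MW-3−MW-1 = (-40, 60, -0.89).
Solve a·Δx + b·Δy = Δh: det = 65·60 − (-40)·(-70) = 1100.
∂h/∂x = [(+1.24)·60 − (-0.89)·(-70)] / 1100 = +0.01100
∂h/∂y = [65·(-0.89) − (-40)·(+1.24)] / 1100 = -0.007500
h(684568, 3548636) = 261.58 + (+0.01100)·(115) + (-0.007500)·(-115) = 261.58 +1.265 +0.862 = 263.708 m.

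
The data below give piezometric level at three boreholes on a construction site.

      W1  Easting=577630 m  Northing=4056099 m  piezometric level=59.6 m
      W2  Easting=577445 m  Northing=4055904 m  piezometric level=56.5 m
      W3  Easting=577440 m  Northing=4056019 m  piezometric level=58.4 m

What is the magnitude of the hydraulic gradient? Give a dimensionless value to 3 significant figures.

0.0165

Differences from W1: to W2 (Δx, Δy, Δh) = (-185, -195, -3.1); to W3 = (-190, -80, -1.2).
Determinant of the coordinate differences = (-185)·(-80) − (-190)·(-195) = -22250.
∂h/∂x = [(-3.1)·(-80) − (-1.2)·(-195)] / -22250 = -0.0006292
∂h/∂y = [(-185)·(-1.2) − (-190)·(-3.1)] / -22250 = +0.01649
|∇h| = √(-0.0006292² + 0.01649²) = 0.0165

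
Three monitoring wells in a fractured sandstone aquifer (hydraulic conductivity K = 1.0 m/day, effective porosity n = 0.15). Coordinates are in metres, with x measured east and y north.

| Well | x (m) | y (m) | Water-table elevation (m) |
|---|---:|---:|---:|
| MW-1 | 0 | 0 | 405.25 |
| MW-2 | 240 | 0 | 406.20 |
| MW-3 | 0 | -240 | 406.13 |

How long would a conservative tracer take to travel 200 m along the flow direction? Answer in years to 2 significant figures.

∂h/∂x = (406.20 − 405.25) / (240 − 0) = +0.003958
∂h/∂y = (406.13 − 405.25) / (-240 − 0) = -0.003667
|∇h| = √(0.003958² + -0.003667²) = 0.005396
Seepage velocity v = K·i/n = 1.0 × 0.005396 / 0.15 = 0.03597 m/day.
t = 200 / 0.03597 = 5560 days = 15.2 years.

15 years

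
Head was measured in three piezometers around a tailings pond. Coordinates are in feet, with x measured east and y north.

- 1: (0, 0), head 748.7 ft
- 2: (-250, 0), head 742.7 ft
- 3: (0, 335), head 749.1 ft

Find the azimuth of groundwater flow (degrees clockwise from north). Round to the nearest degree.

267°

∂h/∂x = (742.7 − 748.7) / (-250 − 0) = +0.02400
∂h/∂y = (749.1 − 748.7) / (335 − 0) = +0.001194
Flow direction (−∇h) has components (-0.02400 E, -0.001194 N).
Azimuth = atan2(E, N) = atan2(-0.02400, -0.001194) = 267.2° ≈ 267°.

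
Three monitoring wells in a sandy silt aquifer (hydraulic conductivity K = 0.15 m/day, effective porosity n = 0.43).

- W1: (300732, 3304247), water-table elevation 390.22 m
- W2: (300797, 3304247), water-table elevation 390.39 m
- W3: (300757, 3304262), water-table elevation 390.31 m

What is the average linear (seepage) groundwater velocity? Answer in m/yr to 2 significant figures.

Taking W1 as reference: W2−W1 = (65, 0, +0.17); W3−W1 = (25, 15, +0.09).
Determinant of the coordinate differences = 65·15 − 25·0 = 975.
∂h/∂x = [(+0.17)·15 − (+0.09)·0] / 975 = +0.002615
∂h/∂y = [65·(+0.09) − 25·(+0.17)] / 975 = +0.001641
|∇h| = √(0.002615² + 0.001641²) = 0.003087
Seepage velocity v = K·i/n = 0.15 × 0.003087 / 0.43 = 0.001077 m/day = 0.3934 m/yr.

0.39 m/yr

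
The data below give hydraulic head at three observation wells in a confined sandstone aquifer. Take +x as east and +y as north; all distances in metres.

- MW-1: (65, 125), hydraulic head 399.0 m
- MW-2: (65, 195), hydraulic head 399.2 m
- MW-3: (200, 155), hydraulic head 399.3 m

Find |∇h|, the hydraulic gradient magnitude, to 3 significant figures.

0.00327

Differences from MW-1: to MW-2 (Δx, Δy, Δh) = (0, 70, +0.2); to MW-3 = (135, 30, +0.3).
Determinant of the coordinate differences = 0·30 − 135·70 = -9450.
∂h/∂x = [(+0.2)·30 − (+0.3)·70] / -9450 = +0.001587
∂h/∂y = [0·(+0.3) − 135·(+0.2)] / -9450 = +0.002857
|∇h| = √(0.001587² + 0.002857²) = 0.003268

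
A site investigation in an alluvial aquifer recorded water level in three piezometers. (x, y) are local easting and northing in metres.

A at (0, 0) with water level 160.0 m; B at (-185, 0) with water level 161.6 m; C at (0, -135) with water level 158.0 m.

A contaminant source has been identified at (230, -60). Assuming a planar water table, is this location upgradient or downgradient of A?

downgradient

∂h/∂x = (161.6 − 160.0) / (-185 − 0) = -0.008649
∂h/∂y = (158.0 − 160.0) / (-135 − 0) = +0.01481
Head at (230, -60) = 160.0 + (-0.008649)·(230) + (+0.01481)·(-60) = 157.12 m.
That is lower than the 160.0 m at A, so the point is downgradient.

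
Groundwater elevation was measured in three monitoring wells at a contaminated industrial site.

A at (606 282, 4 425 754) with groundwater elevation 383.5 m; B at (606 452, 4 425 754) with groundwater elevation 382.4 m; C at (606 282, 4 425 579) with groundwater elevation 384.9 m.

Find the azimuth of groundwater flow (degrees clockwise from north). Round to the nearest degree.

∂h/∂x = (382.4 − 383.5) / (606452 − 606282) = -0.006471
∂h/∂y = (384.9 − 383.5) / (4425579 − 4425754) = -0.008000
Flow direction (−∇h) has components (+0.006471 E, +0.008000 N).
Azimuth = atan2(E, N) = atan2(+0.006471, +0.008000) = 39.0° ≈ 039°.

039°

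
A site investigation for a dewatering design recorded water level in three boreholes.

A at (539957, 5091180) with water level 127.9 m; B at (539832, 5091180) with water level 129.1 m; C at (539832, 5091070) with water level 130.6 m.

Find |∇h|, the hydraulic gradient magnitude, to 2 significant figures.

With h = a·x + b·y + c and A as origin, the differences give:
  (-125)·a + 0·b = +1.2
  (-125)·a + (-110)·b = +2.7
Eliminate b (×(-110) and ×0, subtract): 13750·a = -132.00 → a = ∂h/∂x = -0.009600
Back-substitute: b = ∂h/∂y = -0.01364.
|∇h| = √(-0.009600² + -0.01364²) = 0.01668

0.017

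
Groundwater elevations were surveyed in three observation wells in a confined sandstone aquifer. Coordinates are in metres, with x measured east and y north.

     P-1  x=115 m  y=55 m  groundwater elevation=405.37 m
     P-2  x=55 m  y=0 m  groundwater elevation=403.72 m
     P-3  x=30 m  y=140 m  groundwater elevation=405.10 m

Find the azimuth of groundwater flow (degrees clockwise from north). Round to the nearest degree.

Taking P-1 as reference: P-2−P-1 = (-60, -55, -1.65); P-3−P-1 = (-85, 85, -0.27).
Solve a·Δx + b·Δy = Δh: det = (-60)·85 − (-85)·(-55) = -9775.
∂h/∂x = [(-1.65)·85 − (-0.27)·(-55)] / -9775 = +0.01587
∂h/∂y = [(-60)·(-0.27) − (-85)·(-1.65)] / -9775 = +0.01269
Flow direction (−∇h) has components (-0.01587 E, -0.01269 N).
Azimuth = atan2(E, N) = atan2(-0.01587, -0.01269) = 231.3° ≈ 231°.

231°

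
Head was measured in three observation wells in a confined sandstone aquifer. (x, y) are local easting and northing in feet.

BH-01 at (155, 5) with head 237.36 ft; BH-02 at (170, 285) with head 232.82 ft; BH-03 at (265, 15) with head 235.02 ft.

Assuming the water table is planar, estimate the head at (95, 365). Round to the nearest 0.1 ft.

233.1 ft

Differences from BH-01: to BH-02 (Δx, Δy, Δh) = (15, 280, -4.54); to BH-03 = (110, 10, -2.34).
Determinant of the coordinate differences = 15·10 − 110·280 = -30650.
∂h/∂x = [(-4.54)·10 − (-2.34)·280] / -30650 = -0.01990
∂h/∂y = [15·(-2.34) − 110·(-4.54)] / -30650 = -0.01515
h(95, 365) = 237.36 + (-0.01990)·(-60) + (-0.01515)·(360) = 237.36 +1.194 -5.453 = 233.100 ft.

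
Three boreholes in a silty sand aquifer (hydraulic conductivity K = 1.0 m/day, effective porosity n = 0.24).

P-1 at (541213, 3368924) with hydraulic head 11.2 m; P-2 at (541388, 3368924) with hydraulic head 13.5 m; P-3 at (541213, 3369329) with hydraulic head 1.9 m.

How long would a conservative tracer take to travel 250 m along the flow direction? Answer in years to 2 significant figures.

∂h/∂x = (13.5 − 11.2) / (541388 − 541213) = +0.01314
∂h/∂y = (1.9 − 11.2) / (3369329 − 3368924) = -0.02296
|∇h| = √(0.01314² + -0.02296²) = 0.02645
Seepage velocity v = K·i/n = 1.0 × 0.02645 / 0.24 = 0.1102 m/day.
t = 250 / 0.1102 = 2269 days = 6.21 years.

6.2 years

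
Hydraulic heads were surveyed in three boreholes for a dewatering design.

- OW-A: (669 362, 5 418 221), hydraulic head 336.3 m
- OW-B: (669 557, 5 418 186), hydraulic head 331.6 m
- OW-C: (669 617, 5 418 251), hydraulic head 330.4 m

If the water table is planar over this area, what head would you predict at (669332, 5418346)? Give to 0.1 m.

337.4 m

Three-point gradient (reference OW-A): Δ to OW-B = (195, -35, -4.7), Δ to OW-C = (255, 30, -5.9).
∂h/∂x = -0.02352, ∂h/∂y = +0.003249 (det = 14775).
h(669332, 5418346) = 336.3 + (-0.02352)·(-30) + (+0.003249)·(125) = 336.3 +0.706 +0.406 = 337.412 m.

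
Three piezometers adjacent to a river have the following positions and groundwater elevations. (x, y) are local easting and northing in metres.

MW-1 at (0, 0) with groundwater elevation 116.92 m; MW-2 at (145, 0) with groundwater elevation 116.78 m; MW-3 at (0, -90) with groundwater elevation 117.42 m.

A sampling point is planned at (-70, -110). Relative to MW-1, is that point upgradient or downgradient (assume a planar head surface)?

upgradient

∂h/∂x = (116.78 − 116.92) / (145 − 0) = -0.0009655
∂h/∂y = (117.42 − 116.92) / (-90 − 0) = -0.005556
Head at (-70, -110) = 116.92 + (-0.0009655)·(-70) + (-0.005556)·(-110) = 117.60 m.
That is higher than the 116.92 m at MW-1, so the point is upgradient.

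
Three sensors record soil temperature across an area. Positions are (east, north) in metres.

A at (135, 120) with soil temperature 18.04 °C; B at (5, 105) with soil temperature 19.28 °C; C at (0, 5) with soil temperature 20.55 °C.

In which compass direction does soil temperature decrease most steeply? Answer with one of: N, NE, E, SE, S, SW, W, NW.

With T = a·x + b·y + c and A as origin, the differences give:
  (-130)·a + (-15)·b = +1.24
  (-135)·a + (-115)·b = +2.51
Eliminate b (×(-115) and ×(-15), subtract): 12925·a = -104.950 → a = ∂T/∂x = -0.008120
Back-substitute: b = ∂T/∂y = -0.01229.
Steepest decrease is along −∇f = (+0.008120 E, +0.01229 N) → northeast.

NE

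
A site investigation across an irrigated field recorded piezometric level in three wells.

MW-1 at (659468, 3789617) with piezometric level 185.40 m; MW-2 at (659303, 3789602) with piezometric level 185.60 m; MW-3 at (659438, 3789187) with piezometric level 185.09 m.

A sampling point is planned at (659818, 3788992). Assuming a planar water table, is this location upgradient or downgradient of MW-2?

downgradient

Differences from MW-1: to MW-2 (Δx, Δy, Δh) = (-165, -15, +0.20); to MW-3 = (-30, -430, -0.31).
Determinant of the coordinate differences = (-165)·(-430) − (-30)·(-15) = 70500.
∂h/∂x = [(+0.20)·(-430) − (-0.31)·(-15)] / 70500 = -0.001286
∂h/∂y = [(-165)·(-0.31) − (-30)·(+0.20)] / 70500 = +0.0008106
Head at (659818, 3788992) = 185.40 + (-0.001286)·(350) + (+0.0008106)·(-625) = 184.44 m.
That is lower than the 185.60 m at MW-2, so the point is downgradient.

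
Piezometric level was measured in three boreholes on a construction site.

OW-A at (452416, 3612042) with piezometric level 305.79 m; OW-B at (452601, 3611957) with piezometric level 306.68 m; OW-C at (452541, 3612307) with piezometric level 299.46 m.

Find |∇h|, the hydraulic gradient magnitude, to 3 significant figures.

0.0221

Differences from OW-A: to OW-B (Δx, Δy, Δh) = (185, -85, +0.89); to OW-C = (125, 265, -6.33).
Solve a·Δx + b·Δy = Δh: det = 185·265 − 125·(-85) = 59650.
∂h/∂x = [(+0.89)·265 − (-6.33)·(-85)] / 59650 = -0.005066
∂h/∂y = [185·(-6.33) − 125·(+0.89)] / 59650 = -0.02150
|∇h| = √(-0.005066² + -0.02150²) = 0.02209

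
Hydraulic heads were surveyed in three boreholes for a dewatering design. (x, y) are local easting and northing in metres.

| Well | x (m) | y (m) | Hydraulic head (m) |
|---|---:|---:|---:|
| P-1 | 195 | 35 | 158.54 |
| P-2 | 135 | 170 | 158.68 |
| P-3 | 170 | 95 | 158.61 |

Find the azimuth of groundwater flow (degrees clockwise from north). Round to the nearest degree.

236°

Differences from P-1: to P-2 (Δx, Δy, Δh) = (-60, 135, +0.14); to P-3 = (-25, 60, +0.07).
Determinant of the coordinate differences = (-60)·60 − (-25)·135 = -225.
∂h/∂x = [(+0.14)·60 − (+0.07)·135] / -225 = +0.004667
∂h/∂y = [(-60)·(+0.07) − (-25)·(+0.14)] / -225 = +0.003111
Flow direction (−∇h) has components (-0.004667 E, -0.003111 N).
Azimuth = atan2(E, N) = atan2(-0.004667, -0.003111) = 236.3° ≈ 236°.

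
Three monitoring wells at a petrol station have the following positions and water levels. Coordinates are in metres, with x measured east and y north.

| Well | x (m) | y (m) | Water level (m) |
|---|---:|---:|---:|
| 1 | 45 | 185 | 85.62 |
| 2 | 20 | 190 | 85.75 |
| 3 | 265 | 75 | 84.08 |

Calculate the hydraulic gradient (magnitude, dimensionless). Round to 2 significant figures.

Differences from 1: to 2 (Δx, Δy, Δh) = (-25, 5, +0.13); to 3 = (220, -110, -1.54).
Determinant of the coordinate differences = (-25)·(-110) − 220·5 = 1650.
∂h/∂x = [(+0.13)·(-110) − (-1.54)·5] / 1650 = -0.004000
∂h/∂y = [(-25)·(-1.54) − 220·(+0.13)] / 1650 = +0.006000
|∇h| = √(-0.004000² + 0.006000²) = 0.007211

0.0072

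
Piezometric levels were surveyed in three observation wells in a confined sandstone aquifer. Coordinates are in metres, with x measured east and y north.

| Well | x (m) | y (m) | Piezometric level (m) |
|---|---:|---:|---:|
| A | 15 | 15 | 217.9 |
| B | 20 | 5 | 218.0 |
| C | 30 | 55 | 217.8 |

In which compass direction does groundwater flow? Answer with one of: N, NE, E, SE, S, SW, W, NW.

With h = a·x + b·y + c and A as origin, the differences give:
  5·a + (-10)·b = +0.1
  15·a + 40·b = -0.1
Eliminate b (×40 and ×(-10), subtract): 350·a = 3.00 → a = ∂h/∂x = +0.008571
Back-substitute: b = ∂h/∂y = -0.005714.
Flow = −∇h = (-0.008571 east, +0.005714 north), which points northwest.

NW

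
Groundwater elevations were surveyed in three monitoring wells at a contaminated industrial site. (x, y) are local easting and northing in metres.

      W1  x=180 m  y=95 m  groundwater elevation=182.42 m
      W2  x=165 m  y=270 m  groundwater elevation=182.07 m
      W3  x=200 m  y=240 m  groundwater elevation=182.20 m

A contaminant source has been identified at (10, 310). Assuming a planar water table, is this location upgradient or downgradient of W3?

Taking W1 as reference: W2−W1 = (-15, 175, -0.35); W3−W1 = (20, 145, -0.22).
Determinant of the coordinate differences = (-15)·145 − 20·175 = -5675.
∂h/∂x = [(-0.35)·145 − (-0.22)·175] / -5675 = +0.002159
∂h/∂y = [(-15)·(-0.22) − 20·(-0.35)] / -5675 = -0.001815
Head at (10, 310) = 182.42 + (+0.002159)·(-170) + (-0.001815)·(215) = 181.66 m.
That is lower than the 182.20 m at W3, so the point is downgradient.

downgradient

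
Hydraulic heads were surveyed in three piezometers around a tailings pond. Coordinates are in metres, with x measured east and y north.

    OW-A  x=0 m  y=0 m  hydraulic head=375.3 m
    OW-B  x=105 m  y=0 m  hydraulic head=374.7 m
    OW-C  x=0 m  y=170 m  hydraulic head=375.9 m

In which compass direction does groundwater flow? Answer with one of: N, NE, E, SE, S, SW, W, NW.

∂h/∂x = (374.7 − 375.3) / (105 − 0) = -0.005714
∂h/∂y = (375.9 − 375.3) / (170 − 0) = +0.003529
Flow = −∇h = (+0.005714 east, -0.003529 north), which points southeast.

SE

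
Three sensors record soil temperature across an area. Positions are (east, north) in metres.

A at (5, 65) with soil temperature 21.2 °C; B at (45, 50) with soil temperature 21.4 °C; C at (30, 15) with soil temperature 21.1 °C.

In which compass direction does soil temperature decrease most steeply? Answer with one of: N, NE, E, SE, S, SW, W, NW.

SW

Differences from A: to B (Δx, Δy, Δh) = (40, -15, +0.2); to C = (25, -50, -0.1).
Solve a·Δx + b·Δy = ΔT: det = 40·(-50) − 25·(-15) = -1625.
∂T/∂x = [(+0.2)·(-50) − (-0.1)·(-15)] / -1625 = +0.007077
∂T/∂y = [40·(-0.1) − 25·(+0.2)] / -1625 = +0.005538
Steepest decrease is along −∇f = (-0.007077 E, -0.005538 N) → southwest.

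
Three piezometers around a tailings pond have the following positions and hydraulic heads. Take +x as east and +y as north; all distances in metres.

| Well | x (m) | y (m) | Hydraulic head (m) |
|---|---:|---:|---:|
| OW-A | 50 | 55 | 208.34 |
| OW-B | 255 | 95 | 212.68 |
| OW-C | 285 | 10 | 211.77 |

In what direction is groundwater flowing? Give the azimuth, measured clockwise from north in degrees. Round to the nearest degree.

With h = a·x + b·y + c and OW-A as origin, the differences give:
  205·a + 40·b = +4.34
  235·a + (-45)·b = +3.43
Eliminate b (×(-45) and ×40, subtract): -18625·a = -332.500 → a = ∂h/∂x = +0.01785
Back-substitute: b = ∂h/∂y = +0.01701.
Flow direction (−∇h) has components (-0.01785 E, -0.01701 N).
Azimuth = atan2(E, N) = atan2(-0.01785, -0.01701) = 226.4° ≈ 226°.

226°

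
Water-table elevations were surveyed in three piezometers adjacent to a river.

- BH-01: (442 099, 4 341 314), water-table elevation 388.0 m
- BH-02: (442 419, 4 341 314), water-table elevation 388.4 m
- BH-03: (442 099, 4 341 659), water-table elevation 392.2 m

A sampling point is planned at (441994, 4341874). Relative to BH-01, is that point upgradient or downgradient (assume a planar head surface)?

upgradient

∂h/∂x = (388.4 − 388.0) / (442419 − 442099) = +0.001250
∂h/∂y = (392.2 − 388.0) / (4341659 − 4341314) = +0.01217
Head at (441994, 4341874) = 388.0 + (+0.001250)·(-105) + (+0.01217)·(560) = 394.69 m.
That is higher than the 388.0 m at BH-01, so the point is upgradient.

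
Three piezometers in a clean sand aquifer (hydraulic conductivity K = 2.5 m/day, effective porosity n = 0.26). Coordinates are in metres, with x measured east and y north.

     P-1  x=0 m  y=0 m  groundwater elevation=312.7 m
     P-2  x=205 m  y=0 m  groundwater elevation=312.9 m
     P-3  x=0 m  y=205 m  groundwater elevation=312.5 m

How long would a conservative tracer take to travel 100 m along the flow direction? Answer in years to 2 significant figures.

∂h/∂x = (312.9 − 312.7) / (205 − 0) = +0.0009756
∂h/∂y = (312.5 − 312.7) / (205 − 0) = -0.0009756
|∇h| = √(0.0009756² + -0.0009756²) = 0.00138
Seepage velocity v = K·i/n = 2.5 × 0.00138 / 0.26 = 0.01327 m/day.
t = 100 / 0.01327 = 7536 days = 20.6 years.

21 years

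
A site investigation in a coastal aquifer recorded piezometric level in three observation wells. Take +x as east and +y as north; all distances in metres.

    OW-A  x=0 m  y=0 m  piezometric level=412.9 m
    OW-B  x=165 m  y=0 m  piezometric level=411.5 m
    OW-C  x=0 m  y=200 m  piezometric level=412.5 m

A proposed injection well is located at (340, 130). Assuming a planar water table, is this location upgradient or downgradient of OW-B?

∂h/∂x = (411.5 − 412.9) / (165 − 0) = -0.008485
∂h/∂y = (412.5 − 412.9) / (200 − 0) = -0.002000
Head at (340, 130) = 412.9 + (-0.008485)·(340) + (-0.002000)·(130) = 409.76 m.
That is lower than the 411.5 m at OW-B, so the point is downgradient.

downgradient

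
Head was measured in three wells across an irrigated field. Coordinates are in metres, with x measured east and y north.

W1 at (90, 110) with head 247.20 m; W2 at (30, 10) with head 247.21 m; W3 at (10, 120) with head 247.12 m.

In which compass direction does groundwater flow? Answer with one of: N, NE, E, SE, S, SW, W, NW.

With h = a·x + b·y + c and W1 as origin, the differences give:
  (-60)·a + (-100)·b = +0.01
  (-80)·a + 10·b = -0.08
Eliminate b (×10 and ×(-100), subtract): -8600·a = -7.900 → a = ∂h/∂x = +0.0009186
Back-substitute: b = ∂h/∂y = -0.0006512.
Flow = −∇h = (-0.0009186 east, +0.0006512 north), which points northwest.

NW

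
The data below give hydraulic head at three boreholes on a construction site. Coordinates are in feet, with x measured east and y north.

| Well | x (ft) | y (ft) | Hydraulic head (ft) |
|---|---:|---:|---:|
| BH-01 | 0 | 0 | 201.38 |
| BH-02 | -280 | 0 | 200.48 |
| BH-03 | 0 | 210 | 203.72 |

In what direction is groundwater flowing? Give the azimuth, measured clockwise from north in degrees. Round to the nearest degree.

∂h/∂x = (200.48 − 201.38) / (-280 − 0) = +0.003214
∂h/∂y = (203.72 − 201.38) / (210 − 0) = +0.01114
Flow direction (−∇h) has components (-0.003214 E, -0.01114 N).
Azimuth = atan2(E, N) = atan2(-0.003214, -0.01114) = 196.1° ≈ 196°.

196°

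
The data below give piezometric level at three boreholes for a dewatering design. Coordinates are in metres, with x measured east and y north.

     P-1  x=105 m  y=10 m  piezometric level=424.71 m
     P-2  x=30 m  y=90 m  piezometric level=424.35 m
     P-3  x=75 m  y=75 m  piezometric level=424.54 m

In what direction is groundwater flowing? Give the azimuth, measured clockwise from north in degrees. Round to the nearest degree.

Taking P-1 as reference: P-2−P-1 = (-75, 80, -0.36); P-3−P-1 = (-30, 65, -0.17).
Determinant of the coordinate differences = (-75)·65 − (-30)·80 = -2475.
∂h/∂x = [(-0.36)·65 − (-0.17)·80] / -2475 = +0.003960
∂h/∂y = [(-75)·(-0.17) − (-30)·(-0.36)] / -2475 = -0.0007879
Flow direction (−∇h) has components (-0.003960 E, +0.0007879 N).
Azimuth = atan2(E, N) = atan2(-0.003960, +0.0007879) = 281.3° ≈ 281°.

281°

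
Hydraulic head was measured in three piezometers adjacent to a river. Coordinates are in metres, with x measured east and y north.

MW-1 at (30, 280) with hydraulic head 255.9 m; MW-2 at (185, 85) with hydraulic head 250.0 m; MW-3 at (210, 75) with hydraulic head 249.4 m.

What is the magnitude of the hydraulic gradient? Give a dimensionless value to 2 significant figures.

0.024

With h = a·x + b·y + c and MW-1 as origin, the differences give:
  155·a + (-195)·b = -5.9
  180·a + (-205)·b = -6.5
Eliminate b (×(-205) and ×(-195), subtract): 3325·a = -58.00 → a = ∂h/∂x = -0.01744
Back-substitute: b = ∂h/∂y = +0.01639.
|∇h| = √(-0.01744² + 0.01639²) = 0.02393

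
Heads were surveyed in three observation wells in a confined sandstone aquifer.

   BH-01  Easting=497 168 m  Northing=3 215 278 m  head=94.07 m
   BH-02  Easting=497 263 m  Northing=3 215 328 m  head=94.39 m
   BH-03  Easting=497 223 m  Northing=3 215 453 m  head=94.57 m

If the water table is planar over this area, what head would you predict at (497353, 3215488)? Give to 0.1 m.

Three-point gradient (reference BH-01): Δ to BH-02 = (95, 50, +0.32), Δ to BH-03 = (55, 175, +0.50).
∂h/∂x = +0.002234, ∂h/∂y = +0.002155 (det = 13875).
h(497353, 3215488) = 94.07 + (+0.002234)·(185) + (+0.002155)·(210) = 94.07 +0.413 +0.453 = 94.936 m.

94.9 m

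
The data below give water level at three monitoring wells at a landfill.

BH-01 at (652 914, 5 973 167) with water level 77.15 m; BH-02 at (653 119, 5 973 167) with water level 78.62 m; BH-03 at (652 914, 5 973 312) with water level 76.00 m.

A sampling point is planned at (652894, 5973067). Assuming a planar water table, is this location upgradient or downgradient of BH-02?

∂h/∂x = (78.62 − 77.15) / (653119 − 652914) = +0.007171
∂h/∂y = (76.00 − 77.15) / (5973312 − 5973167) = -0.007931
Head at (652894, 5973067) = 77.15 + (+0.007171)·(-20) + (-0.007931)·(-100) = 77.80 m.
That is lower than the 78.62 m at BH-02, so the point is downgradient.

downgradient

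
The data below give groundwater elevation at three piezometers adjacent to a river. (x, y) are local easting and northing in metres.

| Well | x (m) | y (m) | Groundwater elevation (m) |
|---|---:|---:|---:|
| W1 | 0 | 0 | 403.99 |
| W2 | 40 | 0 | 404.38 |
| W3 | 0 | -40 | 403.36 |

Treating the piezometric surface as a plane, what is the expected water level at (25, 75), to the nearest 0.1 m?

∂h/∂x = (404.38 − 403.99) / (40 − 0) = +0.009750
∂h/∂y = (403.36 − 403.99) / (-40 − 0) = +0.01575
h(25, 75) = 403.99 + (+0.009750)·(25) + (+0.01575)·(75) = 403.99 +0.244 +1.181 = 405.415 m.

405.4 m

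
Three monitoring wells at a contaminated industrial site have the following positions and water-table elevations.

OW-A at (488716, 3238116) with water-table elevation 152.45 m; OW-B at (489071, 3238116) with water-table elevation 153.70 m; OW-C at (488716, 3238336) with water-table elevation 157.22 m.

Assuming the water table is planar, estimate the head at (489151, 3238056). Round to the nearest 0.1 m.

152.7 m

∂h/∂x = (153.70 − 152.45) / (489071 − 488716) = +0.003521
∂h/∂y = (157.22 − 152.45) / (3238336 − 3238116) = +0.02168
h(489151, 3238056) = 152.45 + (+0.003521)·(435) + (+0.02168)·(-60) = 152.45 +1.532 -1.301 = 152.681 m.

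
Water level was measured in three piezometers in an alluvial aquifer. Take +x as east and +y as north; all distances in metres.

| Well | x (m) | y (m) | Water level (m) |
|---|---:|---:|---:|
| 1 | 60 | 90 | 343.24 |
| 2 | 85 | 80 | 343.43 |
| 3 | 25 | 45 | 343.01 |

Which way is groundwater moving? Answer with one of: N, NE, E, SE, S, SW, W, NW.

W

Differences from 1: to 2 (Δx, Δy, Δh) = (25, -10, +0.19); to 3 = (-35, -45, -0.23).
Solve a·Δx + b·Δy = Δh: det = 25·(-45) − (-35)·(-10) = -1475.
∂h/∂x = [(+0.19)·(-45) − (-0.23)·(-10)] / -1475 = +0.007356
∂h/∂y = [25·(-0.23) − (-35)·(+0.19)] / -1475 = -0.0006102
Flow = −∇h = (-0.007356 east, +0.0006102 north), which points west.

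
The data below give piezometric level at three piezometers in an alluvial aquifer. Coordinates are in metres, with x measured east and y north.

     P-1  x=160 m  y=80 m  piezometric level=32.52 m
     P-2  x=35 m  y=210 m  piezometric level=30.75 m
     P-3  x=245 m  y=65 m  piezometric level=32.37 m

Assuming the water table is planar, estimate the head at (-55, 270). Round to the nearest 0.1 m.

Taking P-1 as reference: P-2−P-1 = (-125, 130, -1.77); P-3−P-1 = (85, -15, -0.15).
Determinant of the coordinate differences = (-125)·(-15) − 85·130 = -9175.
∂h/∂x = [(-1.77)·(-15) − (-0.15)·130] / -9175 = -0.005019
∂h/∂y = [(-125)·(-0.15) − 85·(-1.77)] / -9175 = -0.01844
h(-55, 270) = 32.52 + (-0.005019)·(-215) + (-0.01844)·(190) = 32.52 +1.079 -3.504 = 30.095 m.

30.1 m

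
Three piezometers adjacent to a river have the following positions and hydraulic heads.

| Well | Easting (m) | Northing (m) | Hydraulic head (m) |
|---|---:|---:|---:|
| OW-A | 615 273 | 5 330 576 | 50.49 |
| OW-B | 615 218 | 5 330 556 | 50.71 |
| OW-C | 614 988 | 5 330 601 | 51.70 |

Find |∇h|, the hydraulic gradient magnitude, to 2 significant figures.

Differences from OW-A: to OW-B (Δx, Δy, Δh) = (-55, -20, +0.22); to OW-C = (-285, 25, +1.21).
Solve a·Δx + b·Δy = Δh: det = (-55)·25 − (-285)·(-20) = -7075.
∂h/∂x = [(+0.22)·25 − (+1.21)·(-20)] / -7075 = -0.004198
∂h/∂y = [(-55)·(+1.21) − (-285)·(+0.22)] / -7075 = +0.0005442
|∇h| = √(-0.004198² + 0.0005442²) = 0.004233

0.0042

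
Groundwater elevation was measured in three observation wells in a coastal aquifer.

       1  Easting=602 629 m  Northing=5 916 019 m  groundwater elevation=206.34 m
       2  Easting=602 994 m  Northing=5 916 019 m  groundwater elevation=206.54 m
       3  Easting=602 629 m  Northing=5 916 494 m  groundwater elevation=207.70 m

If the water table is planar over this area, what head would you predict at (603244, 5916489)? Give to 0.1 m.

∂h/∂x = (206.54 − 206.34) / (602994 − 602629) = +0.0005479
∂h/∂y = (207.70 − 206.34) / (5916494 − 5916019) = +0.002863
h(603244, 5916489) = 206.34 + (+0.0005479)·(615) + (+0.002863)·(470) = 206.34 +0.337 +1.346 = 208.023 m.

208.0 m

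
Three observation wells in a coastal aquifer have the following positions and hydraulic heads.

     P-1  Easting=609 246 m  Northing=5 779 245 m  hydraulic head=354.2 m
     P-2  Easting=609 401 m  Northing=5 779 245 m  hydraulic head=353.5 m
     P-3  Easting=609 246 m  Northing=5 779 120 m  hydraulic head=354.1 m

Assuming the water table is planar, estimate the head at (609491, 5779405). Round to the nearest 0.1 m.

353.2 m

∂h/∂x = (353.5 − 354.2) / (609401 − 609246) = -0.004516
∂h/∂y = (354.1 − 354.2) / (5779120 − 5779245) = +0.0008000
h(609491, 5779405) = 354.2 + (-0.004516)·(245) + (+0.0008000)·(160) = 354.2 -1.106 +0.128 = 353.222 m.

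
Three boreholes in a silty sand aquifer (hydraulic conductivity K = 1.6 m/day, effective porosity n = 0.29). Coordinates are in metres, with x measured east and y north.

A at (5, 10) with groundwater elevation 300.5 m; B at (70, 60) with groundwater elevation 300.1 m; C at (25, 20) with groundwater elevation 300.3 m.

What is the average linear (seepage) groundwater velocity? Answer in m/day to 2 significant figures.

0.12 m/day

Taking A as reference: B−A = (65, 50, -0.4); C−A = (20, 10, -0.2).
Determinant of the coordinate differences = 65·10 − 20·50 = -350.
∂h/∂x = [(-0.4)·10 − (-0.2)·50] / -350 = -0.01714
∂h/∂y = [65·(-0.2) − 20·(-0.4)] / -350 = +0.01429
|∇h| = √(-0.01714² + 0.01429²) = 0.02232
Seepage velocity v = K·i/n = 1.6 × 0.02232 / 0.29 = 0.1231 m/day.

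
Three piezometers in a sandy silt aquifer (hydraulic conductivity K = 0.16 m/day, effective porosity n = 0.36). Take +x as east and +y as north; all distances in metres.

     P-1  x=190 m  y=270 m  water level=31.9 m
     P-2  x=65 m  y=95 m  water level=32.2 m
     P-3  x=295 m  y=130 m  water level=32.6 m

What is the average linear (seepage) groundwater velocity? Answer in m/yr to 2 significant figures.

Taking P-1 as reference: P-2−P-1 = (-125, -175, +0.3); P-3−P-1 = (105, -140, +0.7).
Solve a·Δx + b·Δy = Δh: det = (-125)·(-140) − 105·(-175) = 35875.
∂h/∂x = [(+0.3)·(-140) − (+0.7)·(-175)] / 35875 = +0.002244
∂h/∂y = [(-125)·(+0.7) − 105·(+0.3)] / 35875 = -0.003317
|∇h| = √(0.002244² + -0.003317²) = 0.004005
Seepage velocity v = K·i/n = 0.16 × 0.004005 / 0.36 = 0.00178 m/day = 0.6501 m/yr.

0.65 m/yr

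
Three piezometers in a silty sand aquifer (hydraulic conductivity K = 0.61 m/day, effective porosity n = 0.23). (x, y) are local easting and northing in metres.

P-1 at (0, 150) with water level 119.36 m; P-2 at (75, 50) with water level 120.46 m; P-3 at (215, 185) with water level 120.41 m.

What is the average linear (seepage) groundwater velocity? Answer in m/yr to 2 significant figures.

With h = a·x + b·y + c and P-1 as origin, the differences give:
  75·a + (-100)·b = +1.10
  215·a + 35·b = +1.05
Eliminate b (×35 and ×(-100), subtract): 24125·a = 143.500 → a = ∂h/∂x = +0.005948
Back-substitute: b = ∂h/∂y = -0.006539.
|∇h| = √(0.005948² + -0.006539²) = 0.00884
Seepage velocity v = K·i/n = 0.61 × 0.00884 / 0.23 = 0.02345 m/day = 8.565 m/yr.

8.6 m/yr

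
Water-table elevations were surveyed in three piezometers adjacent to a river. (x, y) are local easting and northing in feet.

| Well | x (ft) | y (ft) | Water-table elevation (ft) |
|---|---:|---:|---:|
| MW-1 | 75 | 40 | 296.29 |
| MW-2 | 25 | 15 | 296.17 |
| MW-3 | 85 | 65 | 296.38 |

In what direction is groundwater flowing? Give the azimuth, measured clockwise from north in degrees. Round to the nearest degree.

Three-point gradient (reference MW-1): Δ to MW-2 = (-50, -25, -0.12), Δ to MW-3 = (10, 25, +0.09).
∂h/∂x = +0.0007500, ∂h/∂y = +0.003300 (det = -1000).
Flow direction (−∇h) has components (-0.0007500 E, -0.003300 N).
Azimuth = atan2(E, N) = atan2(-0.0007500, -0.003300) = 192.8° ≈ 193°.

193°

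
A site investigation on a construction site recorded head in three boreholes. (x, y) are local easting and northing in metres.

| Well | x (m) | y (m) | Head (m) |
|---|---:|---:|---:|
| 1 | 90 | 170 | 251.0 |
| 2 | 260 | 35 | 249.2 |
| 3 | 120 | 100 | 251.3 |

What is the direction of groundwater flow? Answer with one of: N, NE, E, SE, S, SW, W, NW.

NE

Taking 1 as reference: 2−1 = (170, -135, -1.8); 3−1 = (30, -70, +0.3).
Solve a·Δx + b·Δy = Δh: det = 170·(-70) − 30·(-135) = -7850.
∂h/∂x = [(-1.8)·(-70) − (+0.3)·(-135)] / -7850 = -0.02121
∂h/∂y = [170·(+0.3) − 30·(-1.8)] / -7850 = -0.01338
Flow = −∇h = (+0.02121 east, +0.01338 north), which points northeast.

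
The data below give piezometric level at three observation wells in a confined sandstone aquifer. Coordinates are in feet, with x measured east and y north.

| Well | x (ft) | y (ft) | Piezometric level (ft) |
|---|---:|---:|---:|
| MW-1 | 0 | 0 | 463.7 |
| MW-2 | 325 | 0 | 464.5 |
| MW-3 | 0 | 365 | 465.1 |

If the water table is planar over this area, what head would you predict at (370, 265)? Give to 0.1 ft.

465.6 ft

∂h/∂x = (464.5 − 463.7) / (325 − 0) = +0.002462
∂h/∂y = (465.1 − 463.7) / (365 − 0) = +0.003836
h(370, 265) = 463.7 + (+0.002462)·(370) + (+0.003836)·(265) = 463.7 +0.911 +1.016 = 465.627 ft.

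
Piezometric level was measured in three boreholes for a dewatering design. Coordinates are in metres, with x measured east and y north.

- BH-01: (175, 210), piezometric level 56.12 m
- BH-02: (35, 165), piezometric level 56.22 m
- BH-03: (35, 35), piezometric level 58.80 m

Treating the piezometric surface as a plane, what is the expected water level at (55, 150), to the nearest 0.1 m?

56.6 m

Taking BH-01 as reference: BH-02−BH-01 = (-140, -45, +0.10); BH-03−BH-01 = (-140, -175, +2.68).
Solve a·Δx + b·Δy = Δh: det = (-140)·(-175) − (-140)·(-45) = 18200.
∂h/∂x = [(+0.10)·(-175) − (+2.68)·(-45)] / 18200 = +0.005665
∂h/∂y = [(-140)·(+2.68) − (-140)·(+0.10)] / 18200 = -0.01985
h(55, 150) = 56.12 + (+0.005665)·(-120) + (-0.01985)·(-60) = 56.12 -0.680 +1.191 = 56.631 m.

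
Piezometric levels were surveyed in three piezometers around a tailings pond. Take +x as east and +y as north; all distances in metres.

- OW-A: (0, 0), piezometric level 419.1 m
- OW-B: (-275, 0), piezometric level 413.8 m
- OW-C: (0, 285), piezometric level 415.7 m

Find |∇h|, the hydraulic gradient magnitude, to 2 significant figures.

0.023

∂h/∂x = (413.8 − 419.1) / (-275 − 0) = +0.01927
∂h/∂y = (415.7 − 419.1) / (285 − 0) = -0.01193
|∇h| = √(0.01927² + -0.01193²) = 0.02266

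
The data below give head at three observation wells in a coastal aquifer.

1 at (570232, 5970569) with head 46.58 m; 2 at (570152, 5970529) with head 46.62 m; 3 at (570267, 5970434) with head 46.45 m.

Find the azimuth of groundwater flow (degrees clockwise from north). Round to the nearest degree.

Differences from 1: to 2 (Δx, Δy, Δh) = (-80, -40, +0.04); to 3 = (35, -135, -0.13).
Solve a·Δx + b·Δy = Δh: det = (-80)·(-135) − 35·(-40) = 12200.
∂h/∂x = [(+0.04)·(-135) − (-0.13)·(-40)] / 12200 = -0.0008689
∂h/∂y = [(-80)·(-0.13) − 35·(+0.04)] / 12200 = +0.0007377
Flow direction (−∇h) has components (+0.0008689 E, -0.0007377 N).
Azimuth = atan2(E, N) = atan2(+0.0008689, -0.0007377) = 130.3° ≈ 130°.

130°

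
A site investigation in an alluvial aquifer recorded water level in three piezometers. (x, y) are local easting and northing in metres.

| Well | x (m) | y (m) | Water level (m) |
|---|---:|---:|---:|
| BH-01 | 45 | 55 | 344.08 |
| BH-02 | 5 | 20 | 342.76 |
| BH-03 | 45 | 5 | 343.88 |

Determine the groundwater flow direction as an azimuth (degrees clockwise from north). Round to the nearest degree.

262°

With h = a·x + b·y + c and BH-01 as origin, the differences give:
  (-40)·a + (-35)·b = -1.32
  0·a + (-50)·b = -0.20
Eliminate b (×(-50) and ×(-35), subtract): 2000·a = 59.000 → a = ∂h/∂x = +0.02950
Back-substitute: b = ∂h/∂y = +0.004000.
Flow direction (−∇h) has components (-0.02950 E, -0.004000 N).
Azimuth = atan2(E, N) = atan2(-0.02950, -0.004000) = 262.3° ≈ 262°.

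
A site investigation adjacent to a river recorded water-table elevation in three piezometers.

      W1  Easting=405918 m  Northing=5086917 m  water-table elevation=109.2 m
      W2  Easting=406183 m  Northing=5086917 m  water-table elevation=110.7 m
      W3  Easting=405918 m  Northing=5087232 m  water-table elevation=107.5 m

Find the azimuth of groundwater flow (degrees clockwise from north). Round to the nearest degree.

314°

∂h/∂x = (110.7 − 109.2) / (406183 − 405918) = +0.005660
∂h/∂y = (107.5 − 109.2) / (5087232 − 5086917) = -0.005397
Flow direction (−∇h) has components (-0.005660 E, +0.005397 N).
Azimuth = atan2(E, N) = atan2(-0.005660, +0.005397) = 313.6° ≈ 314°.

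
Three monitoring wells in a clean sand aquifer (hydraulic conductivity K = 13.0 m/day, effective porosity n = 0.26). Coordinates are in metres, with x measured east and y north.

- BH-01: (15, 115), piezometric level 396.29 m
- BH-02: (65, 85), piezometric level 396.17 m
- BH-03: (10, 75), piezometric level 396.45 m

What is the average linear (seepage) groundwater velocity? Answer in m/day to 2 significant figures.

0.28 m/day

Taking BH-01 as reference: BH-02−BH-01 = (50, -30, -0.12); BH-03−BH-01 = (-5, -40, +0.16).
Solve a·Δx + b·Δy = Δh: det = 50·(-40) − (-5)·(-30) = -2150.
∂h/∂x = [(-0.12)·(-40) − (+0.16)·(-30)] / -2150 = -0.004465
∂h/∂y = [50·(+0.16) − (-5)·(-0.12)] / -2150 = -0.003442
|∇h| = √(-0.004465² + -0.003442²) = 0.005638
Seepage velocity v = K·i/n = 13.0 × 0.005638 / 0.26 = 0.2819 m/day.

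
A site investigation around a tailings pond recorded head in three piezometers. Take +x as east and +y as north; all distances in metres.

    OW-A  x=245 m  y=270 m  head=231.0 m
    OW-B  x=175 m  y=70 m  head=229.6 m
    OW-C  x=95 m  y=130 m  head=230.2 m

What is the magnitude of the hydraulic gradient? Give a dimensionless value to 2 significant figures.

Three-point gradient (reference OW-A): Δ to OW-B = (-70, -200, -1.4), Δ to OW-C = (-150, -140, -0.8).
∂h/∂x = -0.001782, ∂h/∂y = +0.007624 (det = -20200).
|∇h| = √(-0.001782² + 0.007624²) = 0.007829

0.0078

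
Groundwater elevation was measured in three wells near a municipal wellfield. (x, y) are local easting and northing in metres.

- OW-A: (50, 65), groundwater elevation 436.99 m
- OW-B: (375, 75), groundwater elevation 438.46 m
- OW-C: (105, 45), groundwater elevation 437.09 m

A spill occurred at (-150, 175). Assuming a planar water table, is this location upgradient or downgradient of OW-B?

Three-point gradient (reference OW-A): Δ to OW-B = (325, 10, +1.47), Δ to OW-C = (55, -20, +0.10).
∂h/∂x = +0.004312, ∂h/∂y = +0.006858 (det = -7050).
Head at (-150, 175) = 436.99 + (+0.004312)·(-200) + (+0.006858)·(110) = 436.88 m.
That is lower than the 438.46 m at OW-B, so the point is downgradient.

downgradient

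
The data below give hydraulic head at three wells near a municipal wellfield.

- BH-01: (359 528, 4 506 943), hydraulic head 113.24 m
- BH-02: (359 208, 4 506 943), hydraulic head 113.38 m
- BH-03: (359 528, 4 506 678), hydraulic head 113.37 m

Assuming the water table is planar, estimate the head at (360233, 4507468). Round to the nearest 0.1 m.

∂h/∂x = (113.38 − 113.24) / (359208 − 359528) = -0.0004375
∂h/∂y = (113.37 − 113.24) / (4506678 − 4506943) = -0.0004906
h(360233, 4507468) = 113.24 + (-0.0004375)·(705) + (-0.0004906)·(525) = 113.24 -0.308 -0.258 = 112.674 m.

112.7 m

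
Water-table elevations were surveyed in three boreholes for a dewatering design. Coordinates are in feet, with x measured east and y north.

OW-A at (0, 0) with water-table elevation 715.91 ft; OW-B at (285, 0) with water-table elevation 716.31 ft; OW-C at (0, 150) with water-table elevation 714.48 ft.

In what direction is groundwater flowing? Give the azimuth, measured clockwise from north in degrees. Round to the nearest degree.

352°

∂h/∂x = (716.31 − 715.91) / (285 − 0) = +0.001404
∂h/∂y = (714.48 − 715.91) / (150 − 0) = -0.009533
Flow direction (−∇h) has components (-0.001404 E, +0.009533 N).
Azimuth = atan2(E, N) = atan2(-0.001404, +0.009533) = 351.6° ≈ 352°.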